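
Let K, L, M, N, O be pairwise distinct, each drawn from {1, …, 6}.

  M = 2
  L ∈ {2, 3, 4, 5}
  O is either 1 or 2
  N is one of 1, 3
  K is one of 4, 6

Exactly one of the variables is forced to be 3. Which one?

N

M must be 2 (only option left). So L, O can't be 2.
That leaves O = 1. Remove 1 from N.
So 3 goes to N.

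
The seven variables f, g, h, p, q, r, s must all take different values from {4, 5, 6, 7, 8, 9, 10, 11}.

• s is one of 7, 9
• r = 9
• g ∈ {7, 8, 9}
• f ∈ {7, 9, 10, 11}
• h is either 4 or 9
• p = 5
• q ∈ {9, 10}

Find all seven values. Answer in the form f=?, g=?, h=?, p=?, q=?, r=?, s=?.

f=11, g=8, h=4, p=5, q=10, r=9, s=7

p's domain is down to {5}, so p = 5.
r has just one choice, so r = 9. Remove 9 from f, g, h, q, s.
s has just one choice, so s = 7. Strike 7 from f, g.
g has just one choice, so g = 8.
h's domain is down to {4}, so h = 4.
That leaves q = 10. Eliminate 10 elsewhere: f.
f must be 11 (only option left).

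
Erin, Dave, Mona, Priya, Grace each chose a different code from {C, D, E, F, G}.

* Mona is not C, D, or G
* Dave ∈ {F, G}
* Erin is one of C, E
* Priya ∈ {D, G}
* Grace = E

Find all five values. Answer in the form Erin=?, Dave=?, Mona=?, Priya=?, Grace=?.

Grace has just one choice, so Grace = E. So Erin, Mona can't be E.
Erin's domain is down to {C}, so Erin = C.
Mona's domain is down to {F}, so Mona = F. Remove F from Dave.
Dave must be G (only option left). Strike G from Priya.
Priya must be D (only option left).

Erin=C, Dave=G, Mona=F, Priya=D, Grace=E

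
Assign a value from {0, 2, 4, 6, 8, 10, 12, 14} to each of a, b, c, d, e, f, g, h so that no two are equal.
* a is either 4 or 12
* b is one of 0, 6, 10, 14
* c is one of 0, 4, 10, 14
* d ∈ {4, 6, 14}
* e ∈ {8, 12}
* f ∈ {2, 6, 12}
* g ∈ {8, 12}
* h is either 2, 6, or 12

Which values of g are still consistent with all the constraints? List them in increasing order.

8, 12

e and g share exactly the 2 values {8, 12}; by pigeonhole those values go to them, so strike 8, 12 from a, f, h.
a must be 4 (only option left). Eliminate 4 elsewhere: c, d.
f and h share exactly the 2 values {2, 6}; by pigeonhole those values go to them, so strike 2, 6 from b, d.
d's domain is down to {14}, so d = 14. So b, c can't be 14.
No further eliminations apply; g can still be any of 8, 12.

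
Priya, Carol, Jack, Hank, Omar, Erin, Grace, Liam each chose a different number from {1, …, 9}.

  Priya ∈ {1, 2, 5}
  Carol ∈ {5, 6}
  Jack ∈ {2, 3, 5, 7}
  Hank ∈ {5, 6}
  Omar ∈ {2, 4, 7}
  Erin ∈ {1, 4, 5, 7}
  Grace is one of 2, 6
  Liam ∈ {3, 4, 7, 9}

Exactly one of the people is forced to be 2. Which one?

Grace

The 8 variables together cover exactly {1, 2, 3, 4, 5, 6, 7, 9} — 8 values for 8 variables — and 9 appears only in Liam's list, so Liam = 9.
Among the 7 still-open variables, 3 fits only Jack (and all 7 values in {1, 2, 3, 4, 5, 6, 7} must be used), so Jack = 3.
The 2 variables Carol and Hank are confined to {5, 6}, which locks those values in; drop them from Priya, Erin, Grace.
So 2 goes to Grace.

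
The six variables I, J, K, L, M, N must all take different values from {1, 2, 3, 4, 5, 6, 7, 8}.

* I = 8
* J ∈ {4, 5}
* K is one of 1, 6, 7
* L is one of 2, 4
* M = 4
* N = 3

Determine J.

I must be 8 (only option left).
That leaves M = 4. Eliminate 4 elsewhere: J, L.
So J = 5.

5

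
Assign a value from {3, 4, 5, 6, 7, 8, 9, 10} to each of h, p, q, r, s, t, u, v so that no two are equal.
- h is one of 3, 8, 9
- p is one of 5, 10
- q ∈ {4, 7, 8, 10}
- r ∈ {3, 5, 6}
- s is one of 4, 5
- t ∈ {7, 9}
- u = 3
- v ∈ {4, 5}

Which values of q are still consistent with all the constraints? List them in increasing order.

u's domain is down to {3}, so u = 3. Strike 3 from h, r.
Among the 7 still-open variables, 6 fits only r (and all 7 values in {4, 5, 6, 7, 8, 9, 10} must be used), so r = 6.
s and v between them cover only {4, 5} — a naked pair. Remove those values from p, q.
That leaves p = 10. Remove 10 from q.
No further eliminations apply; q can still be any of 7, 8.

7, 8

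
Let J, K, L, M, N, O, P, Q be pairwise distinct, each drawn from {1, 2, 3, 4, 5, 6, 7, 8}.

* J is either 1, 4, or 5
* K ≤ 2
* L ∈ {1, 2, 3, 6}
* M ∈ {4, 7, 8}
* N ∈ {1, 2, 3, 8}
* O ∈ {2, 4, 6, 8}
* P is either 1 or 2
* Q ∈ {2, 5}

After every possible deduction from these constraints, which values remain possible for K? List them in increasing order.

1, 2

Among the 8 variables, 7 fits only M (and all 8 values in {1, 2, 3, 4, 5, 6, 7, 8} must be used), so M = 7.
K and P between them cover only {1, 2} — a naked pair. Remove those values from J, L, N, O, Q.
Q must be 5 (only option left). Eliminate 5 elsewhere: J.
J has just one choice, so J = 4. Eliminate 4 elsewhere: O.
No further eliminations apply; K can still be any of 1, 2.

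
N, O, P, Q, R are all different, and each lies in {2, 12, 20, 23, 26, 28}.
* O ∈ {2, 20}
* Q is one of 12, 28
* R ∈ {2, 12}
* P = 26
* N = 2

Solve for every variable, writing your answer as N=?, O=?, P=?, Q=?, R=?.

N=2, O=20, P=26, Q=28, R=12

N must be 2 (only option left). Eliminate 2 elsewhere: O, R.
O's domain is down to {20}, so O = 20.
P has just one choice, so P = 26.
R has just one choice, so R = 12. Remove 12 from Q.
Q has just one choice, so Q = 28.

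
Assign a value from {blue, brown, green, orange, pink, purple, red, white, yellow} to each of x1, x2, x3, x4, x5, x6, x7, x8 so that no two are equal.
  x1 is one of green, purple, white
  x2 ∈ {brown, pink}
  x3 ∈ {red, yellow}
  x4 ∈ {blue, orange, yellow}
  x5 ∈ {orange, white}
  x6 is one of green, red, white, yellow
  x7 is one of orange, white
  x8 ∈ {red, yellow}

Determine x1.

x3 and x8 between them cover only {red, yellow} — a naked pair. Remove those values from x4, x6.
x5 and x7 between them cover only {orange, white} — a naked pair. Remove those values from x1, x4, x6.
x4's domain is down to {blue}, so x4 = blue.
x6 must be green (only option left). Strike green from x1.
So x1 = purple.

purple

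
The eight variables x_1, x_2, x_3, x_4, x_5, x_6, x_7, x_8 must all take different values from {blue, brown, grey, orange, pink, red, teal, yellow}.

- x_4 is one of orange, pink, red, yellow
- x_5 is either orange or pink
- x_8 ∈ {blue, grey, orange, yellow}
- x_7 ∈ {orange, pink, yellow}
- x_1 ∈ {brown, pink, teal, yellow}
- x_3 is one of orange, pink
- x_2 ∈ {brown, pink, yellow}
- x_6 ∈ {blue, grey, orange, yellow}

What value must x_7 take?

yellow

The 8 variables draw from only 8 values {blue, brown, grey, orange, pink, red, teal, yellow}, so each is used; only x_4 can be red, hence x_4 = red.
Among the 7 still-open variables, teal fits only x_1 (and all 7 values in {blue, brown, grey, orange, pink, teal, yellow} must be used), so x_1 = teal.
The 6 still-open variables together cover exactly {blue, brown, grey, orange, pink, yellow} — 6 values for 6 variables — and brown appears only in x_2's list, so x_2 = brown.
x_3 and x_5 share exactly the 2 values {orange, pink}; by pigeonhole those values go to them, so strike orange, pink from x_6, x_7, x_8.
So x_7 = yellow.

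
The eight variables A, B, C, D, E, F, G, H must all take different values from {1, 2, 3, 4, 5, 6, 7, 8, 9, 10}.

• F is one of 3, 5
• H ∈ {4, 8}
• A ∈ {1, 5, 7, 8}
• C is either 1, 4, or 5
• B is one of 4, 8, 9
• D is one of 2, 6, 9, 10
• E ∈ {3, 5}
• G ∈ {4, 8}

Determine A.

The 2 variables E and F are confined to {3, 5}, which locks those values in; drop them from A, C.
G and H between them cover only {4, 8} — a naked pair. Remove those values from A, B, C.
That leaves B = 9. Eliminate 9 elsewhere: D.
C's domain is down to {1}, so C = 1. Eliminate 1 elsewhere: A.
So A = 7.

7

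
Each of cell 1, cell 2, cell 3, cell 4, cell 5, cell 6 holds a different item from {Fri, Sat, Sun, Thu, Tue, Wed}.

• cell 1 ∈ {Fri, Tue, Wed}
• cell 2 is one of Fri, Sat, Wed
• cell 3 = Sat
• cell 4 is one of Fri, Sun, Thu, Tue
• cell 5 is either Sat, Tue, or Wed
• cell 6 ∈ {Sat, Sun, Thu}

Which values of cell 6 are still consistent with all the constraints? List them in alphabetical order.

Sun, Thu

cell 3 must be Sat (only option left). Remove Sat from cell 2, cell 5, cell 6.
cell 1, cell 2, cell 5 share exactly the 3 values {Fri, Tue, Wed}; by pigeonhole those values go to them, so strike Fri, Tue, Wed from cell 4.
No further eliminations apply; cell 6 can still be any of Sun, Thu.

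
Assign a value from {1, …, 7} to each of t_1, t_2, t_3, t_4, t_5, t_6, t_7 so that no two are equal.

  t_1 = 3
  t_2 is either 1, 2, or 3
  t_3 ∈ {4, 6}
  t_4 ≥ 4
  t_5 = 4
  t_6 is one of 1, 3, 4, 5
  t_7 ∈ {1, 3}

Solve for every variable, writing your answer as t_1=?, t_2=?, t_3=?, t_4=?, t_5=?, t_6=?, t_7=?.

t_1=3, t_2=2, t_3=6, t_4=7, t_5=4, t_6=5, t_7=1

t_1 has just one choice, so t_1 = 3. So t_2, t_6, t_7 can't be 3.
t_5 must be 4 (only option left). So t_3, t_4, t_6 can't be 4.
t_7 must be 1 (only option left). Strike 1 from t_2, t_6.
t_2 must be 2 (only option left).
t_3 must be 6 (only option left). Strike 6 from t_4.
That leaves t_6 = 5. Remove 5 from t_4.
t_4 has just one choice, so t_4 = 7.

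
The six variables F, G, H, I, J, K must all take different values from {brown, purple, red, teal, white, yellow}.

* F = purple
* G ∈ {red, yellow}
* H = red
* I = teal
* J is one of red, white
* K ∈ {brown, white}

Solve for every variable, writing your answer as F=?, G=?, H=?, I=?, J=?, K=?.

F must be purple (only option left).
H must be red (only option left). Remove red from G, J.
I has just one choice, so I = teal.
That leaves J = white. Remove white from K.
K's domain is down to {brown}, so K = brown.
G must be yellow (only option left).

F=purple, G=yellow, H=red, I=teal, J=white, K=brown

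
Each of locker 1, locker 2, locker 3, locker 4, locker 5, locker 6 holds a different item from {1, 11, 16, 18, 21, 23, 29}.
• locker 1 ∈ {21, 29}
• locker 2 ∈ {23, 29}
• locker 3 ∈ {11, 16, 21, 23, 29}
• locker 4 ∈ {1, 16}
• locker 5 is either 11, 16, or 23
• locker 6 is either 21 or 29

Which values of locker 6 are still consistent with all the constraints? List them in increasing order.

21, 29

The 6 variables together cover exactly {1, 11, 16, 21, 23, 29} — 6 values for 6 variables — and 1 appears only in locker 4's list, so locker 4 = 1.
locker 1 and locker 6 share exactly the 2 values {21, 29}; by pigeonhole those values go to them, so strike 21, 29 from locker 2, locker 3.
locker 2 must be 23 (only option left). Eliminate 23 elsewhere: locker 3, locker 5.
No further eliminations apply; locker 6 can still be any of 21, 29.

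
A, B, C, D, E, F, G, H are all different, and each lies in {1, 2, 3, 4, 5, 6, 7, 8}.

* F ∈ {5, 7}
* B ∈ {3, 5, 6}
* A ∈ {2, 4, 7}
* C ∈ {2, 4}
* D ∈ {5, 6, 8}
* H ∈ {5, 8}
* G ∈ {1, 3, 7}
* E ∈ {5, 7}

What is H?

8

The 8 variables together cover exactly {1, 2, 3, 4, 5, 6, 7, 8} — 8 values for 8 variables — and 1 appears only in G's list, so G = 1.
The 7 still-open variables draw from only 7 values {2, 3, 4, 5, 6, 7, 8}, so each is used; only B can be 3, hence B = 3.
Among the 6 still-open variables, 6 fits only D (and all 6 values in {2, 4, 5, 6, 7, 8} must be used), so D = 6.
The 5 still-open variables together cover exactly {2, 4, 5, 7, 8} — 5 values for 5 variables — and 8 appears only in H's list, so H = 8.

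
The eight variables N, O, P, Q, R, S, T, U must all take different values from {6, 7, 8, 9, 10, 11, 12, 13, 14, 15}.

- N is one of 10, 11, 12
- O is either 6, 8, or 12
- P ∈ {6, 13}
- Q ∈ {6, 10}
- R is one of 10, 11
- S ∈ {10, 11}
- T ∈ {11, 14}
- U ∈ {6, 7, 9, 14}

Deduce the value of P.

R and S between them cover only {10, 11} — a naked pair. Remove those values from N, Q, T.
N has just one choice, so N = 12. Eliminate 12 elsewhere: O.
Q's domain is down to {6}, so Q = 6. So O, P, U can't be 6.
So P = 13.

13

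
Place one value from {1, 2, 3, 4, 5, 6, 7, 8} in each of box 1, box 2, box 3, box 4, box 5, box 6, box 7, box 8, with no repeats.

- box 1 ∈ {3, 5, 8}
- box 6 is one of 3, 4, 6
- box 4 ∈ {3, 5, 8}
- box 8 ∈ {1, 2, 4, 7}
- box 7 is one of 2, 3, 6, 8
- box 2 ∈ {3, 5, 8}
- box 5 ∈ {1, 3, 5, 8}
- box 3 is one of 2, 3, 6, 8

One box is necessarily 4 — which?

Among the 8 variables, 7 fits only box 8 (and all 8 values in {1, 2, 3, 4, 5, 6, 7, 8} must be used), so box 8 = 7.
The 7 still-open variables together cover exactly {1, 2, 3, 4, 5, 6, 8} — 7 values for 7 variables — and 1 appears only in box 5's list, so box 5 = 1.
The 6 still-open variables together cover exactly {2, 3, 4, 5, 6, 8} — 6 values for 6 variables — and 4 appears only in box 6's list, so box 6 = 4.

box 6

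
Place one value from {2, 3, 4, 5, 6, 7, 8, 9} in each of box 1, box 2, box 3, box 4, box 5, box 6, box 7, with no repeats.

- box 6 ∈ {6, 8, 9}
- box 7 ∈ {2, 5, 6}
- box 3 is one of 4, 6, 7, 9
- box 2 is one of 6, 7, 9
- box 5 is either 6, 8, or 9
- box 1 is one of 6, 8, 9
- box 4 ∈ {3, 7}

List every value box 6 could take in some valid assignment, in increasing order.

box 1, box 5, box 6 between them cover only {6, 8, 9} — a naked triple. Remove those values from box 2, box 3, box 7.
That leaves box 2 = 7. Remove 7 from box 3, box 4.
That leaves box 3 = 4.
box 4's domain is down to {3}, so box 4 = 3.
No further eliminations apply; box 6 can still be any of 6, 8, 9.

6, 8, 9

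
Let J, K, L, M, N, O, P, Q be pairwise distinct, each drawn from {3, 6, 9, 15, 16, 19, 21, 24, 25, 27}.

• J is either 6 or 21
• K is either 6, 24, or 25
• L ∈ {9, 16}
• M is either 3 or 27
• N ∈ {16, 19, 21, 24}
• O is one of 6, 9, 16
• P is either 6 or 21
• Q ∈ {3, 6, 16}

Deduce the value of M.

27

J and P share exactly the 2 values {6, 21}; by pigeonhole those values go to them, so strike 6, 21 from K, N, O, Q.
L and O share exactly the 2 values {9, 16}; by pigeonhole those values go to them, so strike 9, 16 from N, Q.
Q must be 3 (only option left). Eliminate 3 elsewhere: M.
So M = 27.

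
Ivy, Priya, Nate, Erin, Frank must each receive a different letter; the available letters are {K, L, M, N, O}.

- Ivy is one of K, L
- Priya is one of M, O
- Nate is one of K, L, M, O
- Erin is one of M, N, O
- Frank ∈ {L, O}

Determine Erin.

N

The 5 variables draw from only 5 values {K, L, M, N, O}, so each is used; only Erin can be N, hence Erin = N.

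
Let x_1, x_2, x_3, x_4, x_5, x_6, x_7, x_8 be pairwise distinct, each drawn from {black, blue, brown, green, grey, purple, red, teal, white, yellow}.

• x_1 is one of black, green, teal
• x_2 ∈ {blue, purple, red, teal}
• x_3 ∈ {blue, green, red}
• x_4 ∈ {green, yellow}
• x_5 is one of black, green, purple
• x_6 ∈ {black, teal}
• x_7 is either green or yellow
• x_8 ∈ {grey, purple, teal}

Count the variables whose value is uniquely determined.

2

Among the 8 variables, grey fits only x_8 (and all 8 values in {black, blue, green, grey, purple, red, teal, yellow} must be used), so x_8 = grey.
x_4 and x_7 between them cover only {green, yellow} — a naked pair. Remove those values from x_1, x_3, x_5.
x_1 and x_6 between them cover only {black, teal} — a naked pair. Remove those values from x_2, x_5.
x_5 has just one choice, so x_5 = purple. Strike purple from x_2.
Determined: x_5=purple, x_8=grey. The other variables each still have more than one consistent value. That makes 2.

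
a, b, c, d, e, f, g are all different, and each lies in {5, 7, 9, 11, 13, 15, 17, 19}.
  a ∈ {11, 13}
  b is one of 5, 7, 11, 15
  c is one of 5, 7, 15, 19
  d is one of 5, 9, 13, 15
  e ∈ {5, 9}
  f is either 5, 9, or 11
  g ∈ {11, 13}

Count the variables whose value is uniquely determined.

3

The 7 variables draw from only 7 values {5, 7, 9, 11, 13, 15, 19}, so each is used; only c can be 19, hence c = 19.
The 6 still-open variables draw from only 6 values {5, 7, 9, 11, 13, 15}, so each is used; only b can be 7, hence b = 7.
Among the 5 still-open variables, 15 fits only d (and all 5 values in {5, 9, 11, 13, 15} must be used), so d = 15.
a and g between them cover only {11, 13} — a naked pair. Remove those values from f.
Determined: b=7, c=19, d=15. The other variables each still have more than one consistent value. That makes 3.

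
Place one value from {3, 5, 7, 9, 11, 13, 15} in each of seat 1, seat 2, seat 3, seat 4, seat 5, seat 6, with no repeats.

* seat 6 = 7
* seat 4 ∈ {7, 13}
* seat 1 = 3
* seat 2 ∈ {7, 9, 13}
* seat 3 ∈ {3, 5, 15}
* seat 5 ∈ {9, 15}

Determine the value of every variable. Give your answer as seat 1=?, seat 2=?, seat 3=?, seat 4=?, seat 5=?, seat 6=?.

seat 1=3, seat 2=9, seat 3=5, seat 4=13, seat 5=15, seat 6=7

seat 1's domain is down to {3}, so seat 1 = 3. Remove 3 from seat 3.
That leaves seat 6 = 7. Eliminate 7 elsewhere: seat 2, seat 4.
That leaves seat 4 = 13. Eliminate 13 elsewhere: seat 2.
seat 2 has just one choice, so seat 2 = 9. So seat 5 can't be 9.
seat 5 has just one choice, so seat 5 = 15. Remove 15 from seat 3.
seat 3 has just one choice, so seat 3 = 5.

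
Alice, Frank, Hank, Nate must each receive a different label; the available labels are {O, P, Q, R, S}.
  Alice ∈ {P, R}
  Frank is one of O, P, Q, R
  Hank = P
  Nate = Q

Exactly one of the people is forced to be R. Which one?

Alice

Hank's domain is down to {P}, so Hank = P. Strike P from Alice, Frank.
So R goes to Alice.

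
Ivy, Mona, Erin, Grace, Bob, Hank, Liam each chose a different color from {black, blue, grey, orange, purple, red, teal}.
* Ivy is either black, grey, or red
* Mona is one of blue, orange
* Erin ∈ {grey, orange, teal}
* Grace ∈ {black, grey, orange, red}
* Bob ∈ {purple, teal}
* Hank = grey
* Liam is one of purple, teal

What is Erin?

Hank's domain is down to {grey}, so Hank = grey. Eliminate grey elsewhere: Ivy, Erin, Grace.
Among the 6 still-open variables, blue fits only Mona (and all 6 values in {black, blue, orange, purple, red, teal} must be used), so Mona = blue.
Bob and Liam share exactly the 2 values {purple, teal}; by pigeonhole those values go to them, so strike purple, teal from Erin.
So Erin = orange.

orange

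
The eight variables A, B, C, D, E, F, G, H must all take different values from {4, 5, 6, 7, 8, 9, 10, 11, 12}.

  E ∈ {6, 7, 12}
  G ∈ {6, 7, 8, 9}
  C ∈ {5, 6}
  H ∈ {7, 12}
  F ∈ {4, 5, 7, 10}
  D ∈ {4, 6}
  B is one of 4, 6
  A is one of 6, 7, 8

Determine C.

Among the 8 variables, 9 fits only G (and all 8 values in {4, 5, 6, 7, 8, 9, 10, 12} must be used), so G = 9.
The 7 still-open variables draw from only 7 values {4, 5, 6, 7, 8, 10, 12}, so each is used; only A can be 8, hence A = 8.
The 6 still-open variables together cover exactly {4, 5, 6, 7, 10, 12} — 6 values for 6 variables — and 10 appears only in F's list, so F = 10.
The 5 still-open variables draw from only 5 values {4, 5, 6, 7, 12}, so each is used; only C can be 5, hence C = 5.

5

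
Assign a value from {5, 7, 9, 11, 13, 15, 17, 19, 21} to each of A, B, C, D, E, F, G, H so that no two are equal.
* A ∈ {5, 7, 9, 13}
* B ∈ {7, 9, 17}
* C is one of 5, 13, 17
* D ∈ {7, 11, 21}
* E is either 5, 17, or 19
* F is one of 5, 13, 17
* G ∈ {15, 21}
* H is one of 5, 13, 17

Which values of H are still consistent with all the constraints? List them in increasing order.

C, F, H between them cover only {5, 13, 17} — a naked triple. Remove those values from A, B, E.
E has just one choice, so E = 19.
A and B between them cover only {7, 9} — a naked pair. Remove those values from D.
No further eliminations apply; H can still be any of 5, 13, 17.

5, 13, 17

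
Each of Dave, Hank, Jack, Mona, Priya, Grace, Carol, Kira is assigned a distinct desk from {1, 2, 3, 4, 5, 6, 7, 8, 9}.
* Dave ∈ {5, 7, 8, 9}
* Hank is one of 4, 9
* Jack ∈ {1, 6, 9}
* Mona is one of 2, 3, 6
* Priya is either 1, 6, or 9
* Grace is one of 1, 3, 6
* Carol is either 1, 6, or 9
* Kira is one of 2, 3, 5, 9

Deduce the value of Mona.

2

The 3 variables Jack, Priya, Carol are confined to {1, 6, 9}, which locks those values in; drop them from Dave, Hank, Mona, Grace, Kira.
Hank's domain is down to {4}, so Hank = 4.
That leaves Grace = 3. Strike 3 from Mona, Kira.
So Mona = 2.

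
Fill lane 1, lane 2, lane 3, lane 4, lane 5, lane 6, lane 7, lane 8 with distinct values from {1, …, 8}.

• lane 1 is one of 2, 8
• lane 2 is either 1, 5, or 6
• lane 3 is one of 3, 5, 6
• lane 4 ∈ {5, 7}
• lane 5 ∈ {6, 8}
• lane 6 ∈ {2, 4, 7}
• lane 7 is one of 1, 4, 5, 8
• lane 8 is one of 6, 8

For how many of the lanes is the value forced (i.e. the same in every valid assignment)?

2

The 8 variables draw from only 8 values {1, 2, 3, 4, 5, 6, 7, 8}, so each is used; only lane 3 can be 3, hence lane 3 = 3.
The 2 variables lane 5 and lane 8 are confined to {6, 8}, which locks those values in; drop them from lane 1, lane 2, lane 7.
That leaves lane 1 = 2. Eliminate 2 elsewhere: lane 6.
Determined: lane 1=2, lane 3=3. The other lanes each still have more than one consistent value. That makes 2.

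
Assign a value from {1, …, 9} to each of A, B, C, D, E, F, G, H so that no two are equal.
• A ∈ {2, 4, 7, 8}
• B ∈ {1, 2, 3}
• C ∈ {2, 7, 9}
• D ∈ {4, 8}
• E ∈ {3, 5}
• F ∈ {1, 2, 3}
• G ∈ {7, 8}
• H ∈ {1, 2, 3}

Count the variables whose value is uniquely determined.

2

Among the 8 variables, 5 fits only E (and all 8 values in {1, 2, 3, 4, 5, 7, 8, 9} must be used), so E = 5.
The 7 still-open variables together cover exactly {1, 2, 3, 4, 7, 8, 9} — 7 values for 7 variables — and 9 appears only in C's list, so C = 9.
The 3 variables B, F, H are confined to {1, 2, 3}, which locks those values in; drop them from A.
Determined: C=9, E=5. The other variables each still have more than one consistent value. That makes 2.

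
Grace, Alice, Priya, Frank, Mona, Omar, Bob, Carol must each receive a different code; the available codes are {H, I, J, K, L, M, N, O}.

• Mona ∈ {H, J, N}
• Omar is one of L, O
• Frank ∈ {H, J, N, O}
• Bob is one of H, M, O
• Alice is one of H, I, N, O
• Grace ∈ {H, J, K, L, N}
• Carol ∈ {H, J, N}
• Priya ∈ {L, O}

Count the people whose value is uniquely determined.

3

Among the 8 variables, I fits only Alice (and all 8 values in {H, I, J, K, L, M, N, O} must be used), so Alice = I.
Among the 7 still-open variables, K fits only Grace (and all 7 values in {H, J, K, L, M, N, O} must be used), so Grace = K.
Among the 6 still-open variables, M fits only Bob (and all 6 values in {H, J, L, M, N, O} must be used), so Bob = M.
Priya and Omar share exactly the 2 values {L, O}; by pigeonhole those values go to them, so strike L, O from Frank.
Determined: Grace=K, Alice=I, Bob=M. The other people each still have more than one consistent value. That makes 3.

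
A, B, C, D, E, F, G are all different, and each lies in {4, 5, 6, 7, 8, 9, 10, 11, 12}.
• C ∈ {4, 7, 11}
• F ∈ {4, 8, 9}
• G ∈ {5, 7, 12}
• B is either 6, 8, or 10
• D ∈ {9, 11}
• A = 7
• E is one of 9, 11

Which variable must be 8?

F

A must be 7 (only option left). So C, G can't be 7.
D and E share exactly the 2 values {9, 11}; by pigeonhole those values go to them, so strike 9, 11 from C, F.
That leaves C = 4. So F can't be 4.
So 8 goes to F.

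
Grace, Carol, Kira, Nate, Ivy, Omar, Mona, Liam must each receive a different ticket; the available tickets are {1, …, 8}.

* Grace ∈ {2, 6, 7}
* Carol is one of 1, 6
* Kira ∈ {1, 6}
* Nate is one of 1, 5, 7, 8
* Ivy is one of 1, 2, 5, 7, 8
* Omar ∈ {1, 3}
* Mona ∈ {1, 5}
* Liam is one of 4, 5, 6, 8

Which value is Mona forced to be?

5

Among the 8 variables, 3 fits only Omar (and all 8 values in {1, 2, 3, 4, 5, 6, 7, 8} must be used), so Omar = 3.
The 7 still-open variables draw from only 7 values {1, 2, 4, 5, 6, 7, 8}, so each is used; only Liam can be 4, hence Liam = 4.
Carol and Kira share exactly the 2 values {1, 6}; by pigeonhole those values go to them, so strike 1, 6 from Grace, Nate, Ivy, Mona.
So Mona = 5.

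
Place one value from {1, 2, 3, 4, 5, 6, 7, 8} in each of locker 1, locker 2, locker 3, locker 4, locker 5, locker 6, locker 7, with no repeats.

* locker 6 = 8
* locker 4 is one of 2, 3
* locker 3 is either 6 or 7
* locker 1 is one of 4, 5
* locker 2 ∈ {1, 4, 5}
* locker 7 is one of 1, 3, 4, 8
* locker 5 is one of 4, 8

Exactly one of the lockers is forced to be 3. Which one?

locker 7

locker 6's domain is down to {8}, so locker 6 = 8. Strike 8 from locker 5, locker 7.
locker 5's domain is down to {4}, so locker 5 = 4. Eliminate 4 elsewhere: locker 1, locker 2, locker 7.
locker 1 must be 5 (only option left). Remove 5 from locker 2.
locker 2 must be 1 (only option left). So locker 7 can't be 1.
So 3 goes to locker 7.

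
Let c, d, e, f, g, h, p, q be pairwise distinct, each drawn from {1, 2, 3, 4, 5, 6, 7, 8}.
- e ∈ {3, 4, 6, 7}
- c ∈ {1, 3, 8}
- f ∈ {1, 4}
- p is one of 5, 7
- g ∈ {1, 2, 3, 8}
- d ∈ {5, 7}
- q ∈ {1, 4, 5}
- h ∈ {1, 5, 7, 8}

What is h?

8

Among the 8 variables, 2 fits only g (and all 8 values in {1, 2, 3, 4, 5, 6, 7, 8} must be used), so g = 2.
The 7 still-open variables draw from only 7 values {1, 3, 4, 5, 6, 7, 8}, so each is used; only e can be 6, hence e = 6.
Among the 6 still-open variables, 3 fits only c (and all 6 values in {1, 3, 4, 5, 7, 8} must be used), so c = 3.
Among the 5 still-open variables, 8 fits only h (and all 5 values in {1, 4, 5, 7, 8} must be used), so h = 8.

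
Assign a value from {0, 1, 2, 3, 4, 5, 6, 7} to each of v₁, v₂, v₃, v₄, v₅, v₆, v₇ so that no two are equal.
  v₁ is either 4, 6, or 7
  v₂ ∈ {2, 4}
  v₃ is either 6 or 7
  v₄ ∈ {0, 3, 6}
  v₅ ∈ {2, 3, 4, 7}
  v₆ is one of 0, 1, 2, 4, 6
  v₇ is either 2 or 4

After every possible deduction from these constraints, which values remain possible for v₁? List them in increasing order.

Among the 7 variables, 1 fits only v₆ (and all 7 values in {0, 1, 2, 3, 4, 6, 7} must be used), so v₆ = 1.
Among the 6 still-open variables, 0 fits only v₄ (and all 6 values in {0, 2, 3, 4, 6, 7} must be used), so v₄ = 0.
The 5 still-open variables draw from only 5 values {2, 3, 4, 6, 7}, so each is used; only v₅ can be 3, hence v₅ = 3.
v₂ and v₇ between them cover only {2, 4} — a naked pair. Remove those values from v₁.
No further eliminations apply; v₁ can still be any of 6, 7.

6, 7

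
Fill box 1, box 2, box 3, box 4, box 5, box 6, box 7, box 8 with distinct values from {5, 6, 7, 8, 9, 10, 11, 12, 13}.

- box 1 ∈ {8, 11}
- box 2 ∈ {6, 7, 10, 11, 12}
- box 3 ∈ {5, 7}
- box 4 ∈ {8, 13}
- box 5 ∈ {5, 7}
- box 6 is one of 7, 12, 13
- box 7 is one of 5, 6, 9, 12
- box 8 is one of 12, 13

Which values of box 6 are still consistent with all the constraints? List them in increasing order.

box 3 and box 5 share exactly the 2 values {5, 7}; by pigeonhole those values go to them, so strike 5, 7 from box 2, box 6, box 7.
box 6 and box 8 share exactly the 2 values {12, 13}; by pigeonhole those values go to them, so strike 12, 13 from box 2, box 4, box 7.
box 4 has just one choice, so box 4 = 8. Remove 8 from box 1.
That leaves box 1 = 11. So box 2 can't be 11.
No further eliminations apply; box 6 can still be any of 12, 13.

12, 13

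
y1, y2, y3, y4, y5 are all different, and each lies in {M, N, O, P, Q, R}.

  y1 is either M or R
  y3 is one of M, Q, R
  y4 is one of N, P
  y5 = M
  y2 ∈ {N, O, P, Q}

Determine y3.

y5 has just one choice, so y5 = M. Strike M from y1, y3.
y1 has just one choice, so y1 = R. Eliminate R elsewhere: y3.
So y3 = Q.

Q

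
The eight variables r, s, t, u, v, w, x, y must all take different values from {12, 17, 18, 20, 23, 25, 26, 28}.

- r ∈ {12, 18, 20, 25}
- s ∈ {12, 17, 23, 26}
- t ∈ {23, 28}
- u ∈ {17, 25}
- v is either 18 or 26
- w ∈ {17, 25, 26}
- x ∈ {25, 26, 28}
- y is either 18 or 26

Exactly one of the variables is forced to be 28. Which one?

The 8 variables draw from only 8 values {12, 17, 18, 20, 23, 25, 26, 28}, so each is used; only r can be 20, hence r = 20.
The 7 still-open variables draw from only 7 values {12, 17, 18, 23, 25, 26, 28}, so each is used; only s can be 12, hence s = 12.
Among the 6 still-open variables, 23 fits only t (and all 6 values in {17, 18, 23, 25, 26, 28} must be used), so t = 23.
Among the 5 still-open variables, 28 fits only x (and all 5 values in {17, 18, 25, 26, 28} must be used), so x = 28.

x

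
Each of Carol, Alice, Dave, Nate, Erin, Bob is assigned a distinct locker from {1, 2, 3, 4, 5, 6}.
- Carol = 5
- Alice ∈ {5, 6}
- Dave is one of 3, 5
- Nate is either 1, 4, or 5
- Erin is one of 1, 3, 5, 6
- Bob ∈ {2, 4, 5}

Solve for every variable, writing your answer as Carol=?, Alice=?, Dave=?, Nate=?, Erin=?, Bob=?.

Carol's domain is down to {5}, so Carol = 5. Eliminate 5 elsewhere: Alice, Dave, Nate, Erin, Bob.
Alice must be 6 (only option left). Remove 6 from Erin.
Dave has just one choice, so Dave = 3. So Erin can't be 3.
That leaves Erin = 1. Remove 1 from Nate.
Nate's domain is down to {4}, so Nate = 4. So Bob can't be 4.
Bob must be 2 (only option left).

Carol=5, Alice=6, Dave=3, Nate=4, Erin=1, Bob=2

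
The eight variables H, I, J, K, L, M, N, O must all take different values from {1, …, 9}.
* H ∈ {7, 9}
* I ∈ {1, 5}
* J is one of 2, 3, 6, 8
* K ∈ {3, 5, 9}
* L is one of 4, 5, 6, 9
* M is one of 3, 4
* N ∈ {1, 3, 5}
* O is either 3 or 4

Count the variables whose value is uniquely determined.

3

M and O share exactly the 2 values {3, 4}; by pigeonhole those values go to them, so strike 3, 4 from J, K, L, N.
I and N share exactly the 2 values {1, 5}; by pigeonhole those values go to them, so strike 1, 5 from K, L.
That leaves K = 9. So H, L can't be 9.
L must be 6 (only option left). Strike 6 from J.
That leaves H = 7.
Determined: H=7, K=9, L=6. The other variables each still have more than one consistent value. That makes 3.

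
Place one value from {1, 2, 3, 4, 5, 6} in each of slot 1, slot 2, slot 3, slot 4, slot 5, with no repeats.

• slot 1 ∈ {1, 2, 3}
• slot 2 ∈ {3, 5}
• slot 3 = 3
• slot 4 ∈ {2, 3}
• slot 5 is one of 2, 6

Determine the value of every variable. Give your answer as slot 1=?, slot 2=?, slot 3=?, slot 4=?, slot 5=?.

slot 1=1, slot 2=5, slot 3=3, slot 4=2, slot 5=6

slot 3's domain is down to {3}, so slot 3 = 3. Eliminate 3 elsewhere: slot 1, slot 2, slot 4.
slot 4's domain is down to {2}, so slot 4 = 2. Eliminate 2 elsewhere: slot 1, slot 5.
That leaves slot 5 = 6.
slot 1 must be 1 (only option left).
slot 2 must be 5 (only option left).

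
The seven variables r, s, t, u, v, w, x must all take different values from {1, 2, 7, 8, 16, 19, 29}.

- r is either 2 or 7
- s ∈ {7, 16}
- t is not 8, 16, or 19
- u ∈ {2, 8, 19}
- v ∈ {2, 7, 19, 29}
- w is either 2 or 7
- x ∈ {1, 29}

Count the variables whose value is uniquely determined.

The 7 variables together cover exactly {1, 2, 7, 8, 16, 19, 29} — 7 values for 7 variables — and 8 appears only in u's list, so u = 8.
The 6 still-open variables together cover exactly {1, 2, 7, 16, 19, 29} — 6 values for 6 variables — and 16 appears only in s's list, so s = 16.
The 5 still-open variables together cover exactly {1, 2, 7, 19, 29} — 5 values for 5 variables — and 19 appears only in v's list, so v = 19.
r and w share exactly the 2 values {2, 7}; by pigeonhole those values go to them, so strike 2, 7 from t.
Determined: s=16, u=8, v=19. The other variables each still have more than one consistent value. That makes 3.

3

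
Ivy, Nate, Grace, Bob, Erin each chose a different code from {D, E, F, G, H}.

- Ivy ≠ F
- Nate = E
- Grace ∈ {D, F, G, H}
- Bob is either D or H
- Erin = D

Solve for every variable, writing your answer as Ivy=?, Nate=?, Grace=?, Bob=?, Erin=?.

Nate must be E (only option left). Eliminate E elsewhere: Ivy.
Erin has just one choice, so Erin = D. Eliminate D elsewhere: Ivy, Grace, Bob.
Bob must be H (only option left). So Ivy, Grace can't be H.
That leaves Ivy = G. Remove G from Grace.
That leaves Grace = F.

Ivy=G, Nate=E, Grace=F, Bob=H, Erin=D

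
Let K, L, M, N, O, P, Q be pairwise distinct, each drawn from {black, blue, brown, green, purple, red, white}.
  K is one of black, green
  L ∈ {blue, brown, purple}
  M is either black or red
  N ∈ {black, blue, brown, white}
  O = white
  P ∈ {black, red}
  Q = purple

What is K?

green

O must be white (only option left). Strike white from N.
Q has just one choice, so Q = purple. Eliminate purple elsewhere: L.
Among the 5 still-open variables, green fits only K (and all 5 values in {black, blue, brown, green, red} must be used), so K = green.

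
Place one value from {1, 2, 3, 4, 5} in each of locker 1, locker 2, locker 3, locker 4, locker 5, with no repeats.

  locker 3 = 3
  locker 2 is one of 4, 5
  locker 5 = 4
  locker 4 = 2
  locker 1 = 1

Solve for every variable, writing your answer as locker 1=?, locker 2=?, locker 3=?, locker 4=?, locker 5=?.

locker 1's domain is down to {1}, so locker 1 = 1.
That leaves locker 3 = 3.
locker 4's domain is down to {2}, so locker 4 = 2.
locker 5's domain is down to {4}, so locker 5 = 4. Remove 4 from locker 2.
locker 2 has just one choice, so locker 2 = 5.

locker 1=1, locker 2=5, locker 3=3, locker 4=2, locker 5=4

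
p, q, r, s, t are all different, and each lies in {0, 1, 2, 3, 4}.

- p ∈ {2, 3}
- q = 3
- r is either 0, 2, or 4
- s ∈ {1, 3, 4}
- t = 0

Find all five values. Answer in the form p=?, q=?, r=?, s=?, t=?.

p=2, q=3, r=4, s=1, t=0

q has just one choice, so q = 3. Remove 3 from p, s.
That leaves t = 0. So r can't be 0.
p must be 2 (only option left). So r can't be 2.
r's domain is down to {4}, so r = 4. Remove 4 from s.
s must be 1 (only option left).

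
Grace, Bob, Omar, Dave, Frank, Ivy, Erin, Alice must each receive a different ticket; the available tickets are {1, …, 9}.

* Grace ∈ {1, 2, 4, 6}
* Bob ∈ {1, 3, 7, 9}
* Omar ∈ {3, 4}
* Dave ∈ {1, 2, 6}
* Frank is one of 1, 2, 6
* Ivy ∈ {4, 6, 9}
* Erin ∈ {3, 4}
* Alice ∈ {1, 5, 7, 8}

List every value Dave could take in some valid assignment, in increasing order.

Omar and Erin between them cover only {3, 4} — a naked pair. Remove those values from Grace, Bob, Ivy.
Grace, Dave, Frank between them cover only {1, 2, 6} — a naked triple. Remove those values from Bob, Ivy, Alice.
Ivy has just one choice, so Ivy = 9. Strike 9 from Bob.
That leaves Bob = 7. So Alice can't be 7.
No further eliminations apply; Dave can still be any of 1, 2, 6.

1, 2, 6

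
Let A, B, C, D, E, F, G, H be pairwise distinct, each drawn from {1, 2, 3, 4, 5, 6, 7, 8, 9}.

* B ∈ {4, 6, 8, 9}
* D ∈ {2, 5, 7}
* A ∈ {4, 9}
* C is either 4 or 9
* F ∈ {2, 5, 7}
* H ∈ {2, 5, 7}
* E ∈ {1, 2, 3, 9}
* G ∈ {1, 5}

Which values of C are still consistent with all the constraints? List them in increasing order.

A and C between them cover only {4, 9} — a naked pair. Remove those values from B, E.
The 3 variables D, F, H are confined to {2, 5, 7}, which locks those values in; drop them from E, G.
That leaves G = 1. Eliminate 1 elsewhere: E.
That leaves E = 3.
No further eliminations apply; C can still be any of 4, 9.

4, 9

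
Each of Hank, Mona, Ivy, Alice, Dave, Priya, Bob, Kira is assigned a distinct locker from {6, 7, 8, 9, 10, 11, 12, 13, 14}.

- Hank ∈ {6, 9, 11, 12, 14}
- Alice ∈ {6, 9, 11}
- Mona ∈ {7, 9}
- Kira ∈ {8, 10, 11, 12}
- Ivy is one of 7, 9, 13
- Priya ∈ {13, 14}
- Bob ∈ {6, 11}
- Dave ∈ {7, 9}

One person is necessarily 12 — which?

Hank

The 2 variables Mona and Dave are confined to {7, 9}, which locks those values in; drop them from Hank, Ivy, Alice.
Ivy's domain is down to {13}, so Ivy = 13. So Priya can't be 13.
That leaves Priya = 14. Strike 14 from Hank.
Alice and Bob share exactly the 2 values {6, 11}; by pigeonhole those values go to them, so strike 6, 11 from Hank, Kira.
So 12 goes to Hank.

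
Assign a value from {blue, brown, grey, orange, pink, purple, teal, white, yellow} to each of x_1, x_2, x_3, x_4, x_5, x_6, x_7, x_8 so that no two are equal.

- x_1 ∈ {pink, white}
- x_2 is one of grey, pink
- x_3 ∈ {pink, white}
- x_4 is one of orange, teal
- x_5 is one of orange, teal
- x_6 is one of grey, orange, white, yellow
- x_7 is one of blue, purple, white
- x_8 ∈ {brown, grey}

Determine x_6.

The 2 variables x_1 and x_3 are confined to {pink, white}, which locks those values in; drop them from x_2, x_6, x_7.
x_2 must be grey (only option left). So x_6, x_8 can't be grey.
x_8 must be brown (only option left).
x_4 and x_5 between them cover only {orange, teal} — a naked pair. Remove those values from x_6.
So x_6 = yellow.

yellow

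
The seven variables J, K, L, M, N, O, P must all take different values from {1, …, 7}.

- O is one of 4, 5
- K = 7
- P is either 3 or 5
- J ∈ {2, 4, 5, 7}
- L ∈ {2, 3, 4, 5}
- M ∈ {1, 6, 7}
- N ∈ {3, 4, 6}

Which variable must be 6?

N

K has just one choice, so K = 7. So J, M can't be 7.
The 6 still-open variables together cover exactly {1, 2, 3, 4, 5, 6} — 6 values for 6 variables — and 1 appears only in M's list, so M = 1.
The 5 still-open variables together cover exactly {2, 3, 4, 5, 6} — 5 values for 5 variables — and 6 appears only in N's list, so N = 6.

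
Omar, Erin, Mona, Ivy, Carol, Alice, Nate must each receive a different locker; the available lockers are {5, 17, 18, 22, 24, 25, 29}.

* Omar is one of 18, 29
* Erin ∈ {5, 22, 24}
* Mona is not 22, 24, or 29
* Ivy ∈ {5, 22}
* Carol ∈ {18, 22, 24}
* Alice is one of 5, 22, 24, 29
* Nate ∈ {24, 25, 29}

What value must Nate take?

The 7 variables draw from only 7 values {5, 17, 18, 22, 24, 25, 29}, so each is used; only Mona can be 17, hence Mona = 17.
Among the 6 still-open variables, 25 fits only Nate (and all 6 values in {5, 18, 22, 24, 25, 29} must be used), so Nate = 25.

25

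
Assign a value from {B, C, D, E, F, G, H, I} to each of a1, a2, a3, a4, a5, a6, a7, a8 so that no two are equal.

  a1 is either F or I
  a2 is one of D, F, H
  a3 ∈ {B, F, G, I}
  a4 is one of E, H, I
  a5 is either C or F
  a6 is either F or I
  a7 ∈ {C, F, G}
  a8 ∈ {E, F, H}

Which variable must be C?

a5

Among the 8 variables, B fits only a3 (and all 8 values in {B, C, D, E, F, G, H, I} must be used), so a3 = B.
Among the 7 still-open variables, D fits only a2 (and all 7 values in {C, D, E, F, G, H, I} must be used), so a2 = D.
The 6 still-open variables draw from only 6 values {C, E, F, G, H, I}, so each is used; only a7 can be G, hence a7 = G.
The 5 still-open variables draw from only 5 values {C, E, F, H, I}, so each is used; only a5 can be C, hence a5 = C.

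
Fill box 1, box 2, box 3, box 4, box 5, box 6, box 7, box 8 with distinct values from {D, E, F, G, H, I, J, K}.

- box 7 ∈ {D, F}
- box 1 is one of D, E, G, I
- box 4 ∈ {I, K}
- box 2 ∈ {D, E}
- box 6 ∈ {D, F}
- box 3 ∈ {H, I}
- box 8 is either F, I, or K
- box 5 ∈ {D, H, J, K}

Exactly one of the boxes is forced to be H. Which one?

box 3

Among the 8 variables, G fits only box 1 (and all 8 values in {D, E, F, G, H, I, J, K} must be used), so box 1 = G.
Among the 7 still-open variables, E fits only box 2 (and all 7 values in {D, E, F, H, I, J, K} must be used), so box 2 = E.
Among the 6 still-open variables, J fits only box 5 (and all 6 values in {D, F, H, I, J, K} must be used), so box 5 = J.
Among the 5 still-open variables, H fits only box 3 (and all 5 values in {D, F, H, I, K} must be used), so box 3 = H.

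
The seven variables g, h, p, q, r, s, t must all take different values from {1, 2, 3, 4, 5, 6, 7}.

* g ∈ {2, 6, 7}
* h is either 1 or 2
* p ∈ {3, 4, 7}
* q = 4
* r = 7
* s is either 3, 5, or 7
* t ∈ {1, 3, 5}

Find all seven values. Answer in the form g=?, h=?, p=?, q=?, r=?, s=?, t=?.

g=6, h=2, p=3, q=4, r=7, s=5, t=1

q must be 4 (only option left). Strike 4 from p.
r must be 7 (only option left). Eliminate 7 elsewhere: g, p, s.
p has just one choice, so p = 3. Strike 3 from s, t.
That leaves s = 5. Remove 5 from t.
That leaves t = 1. Eliminate 1 elsewhere: h.
h's domain is down to {2}, so h = 2. Strike 2 from g.
g must be 6 (only option left).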